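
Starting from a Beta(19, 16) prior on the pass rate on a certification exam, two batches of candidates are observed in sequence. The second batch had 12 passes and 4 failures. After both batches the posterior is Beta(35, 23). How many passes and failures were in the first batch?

Because Beta–binomial updating is additive in the counts, the combined data contributed (α_post−α_prior, β_post−β_prior) successes and failures.
Total across both batches: 35−19=16 passes, 23−16=7 failures.
Subtract the second batch: 16−12=4 passes and 7−4=3 failures.

4 passes and 3 failures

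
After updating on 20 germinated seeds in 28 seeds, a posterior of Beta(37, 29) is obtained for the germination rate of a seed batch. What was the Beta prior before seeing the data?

Beta(17, 21)

A Beta(a, b) prior with s successes and f failures in binomial data gives a Beta(a+s, b+f) posterior.
So a = 37 − 20 = 17 and b = 29 − 8 = 21.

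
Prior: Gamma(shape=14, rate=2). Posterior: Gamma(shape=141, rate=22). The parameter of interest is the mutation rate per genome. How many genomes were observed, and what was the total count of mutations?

Gamma–Poisson conjugacy: posterior shape = α + Σxᵢ, posterior rate = β + n.
Matching: Σxᵢ = 141 − 14 = 127 and n = 22 − 2 = 20.

n = 20 genomes with total 127 mutations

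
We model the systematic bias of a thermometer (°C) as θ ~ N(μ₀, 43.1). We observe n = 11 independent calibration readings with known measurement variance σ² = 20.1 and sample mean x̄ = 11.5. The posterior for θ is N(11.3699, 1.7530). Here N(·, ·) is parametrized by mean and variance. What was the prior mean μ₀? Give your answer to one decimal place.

μ₀ = 8.3

With known observation variance, the Normal–Normal posterior has precision τ_n = τ₀ + n/σ² and mean μ_n = (τ₀μ₀ + (n/σ²)x̄)/τ_n.
Here τ₀ = 1/43.1 = 0.023202 and τ_data = 11/20.1 = 0.547264, so τ_n = 0.570466.
Rearranging for μ₀: μ₀ = (μ_n·τ_n − τ_data·x̄)/τ₀ = (11.3699·0.570466 − 0.547264·11.5) / 0.023202 = 0.192605/0.023202 ≈ 8.3.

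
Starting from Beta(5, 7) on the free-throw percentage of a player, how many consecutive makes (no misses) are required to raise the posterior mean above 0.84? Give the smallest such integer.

k = 32

After k makes and 0 misses the posterior is Beta(5+k, 7), with mean (5+k)/(5+7+k).
Set (5+k)/(12+k) > 0.84 and solve: k > (0.84·12 − 5)/(1 − 0.84) = 31.750.
The smallest integer exceeding 31.750 is 32, and checking k=32: (37)/(44) = 0.8409 > 0.84.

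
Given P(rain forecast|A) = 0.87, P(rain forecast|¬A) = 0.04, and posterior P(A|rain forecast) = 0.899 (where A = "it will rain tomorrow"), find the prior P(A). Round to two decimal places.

Bayes' rule in odds form gives O(A|E) = O(A)·[P(E|A)/P(E|¬A)], hence O(A) = O(A|E)/LR.
Posterior odds = 0.899/(1−0.899) = 8.9010. LR = 0.87/0.04 = 21.7500.
Prior odds = 8.9010/21.7500 = 0.4092, so P(A) = 0.4092/(1+0.4092) ≈ 0.29.

P(A) = 0.29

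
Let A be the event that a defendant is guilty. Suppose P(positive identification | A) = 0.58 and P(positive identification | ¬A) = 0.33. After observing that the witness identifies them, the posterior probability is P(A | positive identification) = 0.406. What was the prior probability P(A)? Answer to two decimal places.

P(A) = 0.28

Bayes' rule in odds form gives O(A|E) = O(A)·[P(E|A)/P(E|¬A)], hence O(A) = O(A|E)/LR.
Posterior odds = 0.406/(1−0.406) = 0.6835. LR = 0.58/0.33 = 1.7576.
Prior odds = 0.6835/1.7576 = 0.3889, so P(A) = 0.3889/(1+0.3889) ≈ 0.28.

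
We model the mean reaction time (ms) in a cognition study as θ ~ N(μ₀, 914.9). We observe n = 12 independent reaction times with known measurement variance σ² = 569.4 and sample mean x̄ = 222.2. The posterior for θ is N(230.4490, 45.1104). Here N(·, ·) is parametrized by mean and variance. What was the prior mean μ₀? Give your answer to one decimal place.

The posterior mean is a precision-weighted average: μ_n = (τ₀μ₀ + τ_data·x̄)/(τ₀+τ_data), with τ₀=1/σ₀² and τ_data=n/σ².
Here τ₀ = 1/914.9 = 0.001093 and τ_data = 12/569.4 = 0.021075, so τ_n = 0.022168.
Rearranging for μ₀: μ₀ = (μ_n·τ_n − τ_data·x̄)/τ₀ = (230.4490·0.022168 − 0.021075·222.2) / 0.001093 = 0.425728/0.001093 ≈ 389.5.

μ₀ = 389.5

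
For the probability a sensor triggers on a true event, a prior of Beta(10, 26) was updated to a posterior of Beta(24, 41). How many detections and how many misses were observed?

14 detections and 15 misses

Under Beta–binomial conjugacy the posterior parameters are (a+s, b+f).
Match parameters: s=24−10=14, f=41−26=15.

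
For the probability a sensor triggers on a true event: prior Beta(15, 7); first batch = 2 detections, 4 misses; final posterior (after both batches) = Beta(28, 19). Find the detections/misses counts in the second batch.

11 detections and 8 misses

Because Beta–binomial updating is additive in the counts, the combined data contributed (α_post−α_prior, β_post−β_prior) successes and failures.
Total across both batches: 28−15=13 detections, 19−7=12 misses.
Subtract the first batch: 13−2=11 detections and 12−4=8 misses.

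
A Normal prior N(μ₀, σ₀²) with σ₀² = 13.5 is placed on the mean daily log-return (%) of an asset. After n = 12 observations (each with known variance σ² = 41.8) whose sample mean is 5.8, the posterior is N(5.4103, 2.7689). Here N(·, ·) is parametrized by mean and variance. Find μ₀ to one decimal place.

With known observation variance, the Normal–Normal posterior has precision τ_n = τ₀ + n/σ² and mean μ_n = (τ₀μ₀ + (n/σ²)x̄)/τ_n.
Here τ₀ = 1/13.5 = 0.074074 and τ_data = 12/41.8 = 0.287081, so τ_n = 0.361155.
Rearranging for μ₀: μ₀ = (μ_n·τ_n − τ_data·x̄)/τ₀ = (5.4103·0.361155 − 0.287081·5.8) / 0.074074 = 0.288887/0.074074 ≈ 3.9.

μ₀ = 3.9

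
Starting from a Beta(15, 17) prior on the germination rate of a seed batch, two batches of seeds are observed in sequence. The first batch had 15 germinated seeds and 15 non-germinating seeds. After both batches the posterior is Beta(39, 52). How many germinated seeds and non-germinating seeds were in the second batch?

9 germinated seeds and 20 non-germinating seeds

Because Beta–binomial updating is additive in the counts, the combined data contributed (α_post−α_prior, β_post−β_prior) successes and failures.
Total across both batches: 39−15=24 germinated seeds, 52−17=35 non-germinating seeds.
Subtract the first batch: 24−15=9 germinated seeds and 35−15=20 non-germinating seeds.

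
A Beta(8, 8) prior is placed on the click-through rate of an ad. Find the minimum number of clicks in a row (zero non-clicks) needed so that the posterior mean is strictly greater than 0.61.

k = 5

After k clicks and 0 non-clicks the posterior is Beta(8+k, 8), with mean (8+k)/(8+8+k).
Set (8+k)/(16+k) > 0.61 and solve: k > (0.61·16 − 8)/(1 − 0.61) = 4.513.
The smallest integer exceeding 4.513 is 5.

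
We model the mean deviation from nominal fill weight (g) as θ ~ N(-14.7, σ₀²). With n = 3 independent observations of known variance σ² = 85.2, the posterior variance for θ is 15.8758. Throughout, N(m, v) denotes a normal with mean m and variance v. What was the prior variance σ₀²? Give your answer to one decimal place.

σ₀² = 36.0

For the Normal–Normal model with known σ², precisions add: τ_n = τ₀ + n/σ².
So 1/σ₀² = 1/15.8758 − 3/85.2 = 0.062989 − 0.035211 = 0.027778.
Hence σ₀² = 1/0.027778 ≈ 36.0.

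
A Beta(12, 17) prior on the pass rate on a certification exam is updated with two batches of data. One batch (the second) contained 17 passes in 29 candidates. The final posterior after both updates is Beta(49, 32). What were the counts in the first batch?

Because Beta–binomial updating is additive in the counts, the combined data contributed (α_post−α_prior, β_post−β_prior) successes and failures.
Total across both batches: 49−12=37 passes, 32−17=15 failures.
Subtract the second batch: 37−17=20 passes and 15−12=3 failures.

20 passes and 3 failures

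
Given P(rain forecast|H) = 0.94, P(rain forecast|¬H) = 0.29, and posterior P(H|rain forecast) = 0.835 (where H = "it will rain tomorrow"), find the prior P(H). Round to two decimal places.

P(H) = 0.61

In odds form, posterior odds = prior odds × likelihood ratio, so prior odds = posterior odds ÷ LR.
Posterior odds = 0.835/(1−0.835) = 5.0606. LR = 0.94/0.29 = 3.2414.
Prior odds = 5.0606/3.2414 = 1.5612, so P(H) = 1.5612/(1+1.5612) ≈ 0.61.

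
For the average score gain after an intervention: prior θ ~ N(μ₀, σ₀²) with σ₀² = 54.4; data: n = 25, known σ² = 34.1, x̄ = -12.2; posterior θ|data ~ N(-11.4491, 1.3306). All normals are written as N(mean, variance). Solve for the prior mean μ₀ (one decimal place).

The posterior mean is a precision-weighted average: μ_n = (τ₀μ₀ + τ_data·x̄)/(τ₀+τ_data), with τ₀=1/σ₀² and τ_data=n/σ².
Here τ₀ = 1/54.4 = 0.018382 and τ_data = 25/34.1 = 0.733138, so τ_n = 0.751520.
Rearranging for μ₀: μ₀ = (μ_n·τ_n − τ_data·x̄)/τ₀ = (-11.4491·0.751520 − 0.733138·-12.2) / 0.018382 = 0.340056/0.018382 ≈ 18.5.

μ₀ = 18.5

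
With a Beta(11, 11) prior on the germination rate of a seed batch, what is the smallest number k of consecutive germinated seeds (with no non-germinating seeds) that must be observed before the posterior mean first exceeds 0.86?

k = 57

After k germinated seeds and 0 non-germinating seeds the posterior is Beta(11+k, 11), with mean (11+k)/(11+11+k).
Set (11+k)/(22+k) > 0.86 and solve: k > (0.86·22 − 11)/(1 − 0.86) = 56.571.
The smallest integer exceeding 56.571 is 57, and checking k=57: (68)/(79) = 0.8608 > 0.86.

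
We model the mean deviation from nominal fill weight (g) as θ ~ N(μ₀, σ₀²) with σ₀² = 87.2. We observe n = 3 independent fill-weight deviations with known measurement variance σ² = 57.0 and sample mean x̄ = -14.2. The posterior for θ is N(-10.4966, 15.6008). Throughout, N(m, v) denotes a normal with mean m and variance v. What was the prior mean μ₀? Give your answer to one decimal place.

μ₀ = 6.5

With known observation variance, the Normal–Normal posterior has precision τ_n = τ₀ + n/σ² and mean μ_n = (τ₀μ₀ + (n/σ²)x̄)/τ_n.
Here τ₀ = 1/87.2 = 0.011468 and τ_data = 3/57.0 = 0.052632, so τ_n = 0.064100.
Rearranging for μ₀: μ₀ = (μ_n·τ_n − τ_data·x̄)/τ₀ = (-10.4966·0.064100 − 0.052632·-14.2) / 0.011468 = 0.074542/0.011468 ≈ 6.5.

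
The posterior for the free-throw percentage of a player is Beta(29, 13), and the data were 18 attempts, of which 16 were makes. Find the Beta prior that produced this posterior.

Beta is conjugate to the binomial likelihood: posterior = Beta(a+s, b+f).
Subtract the data counts: 29−16=13, 13−2=11.

Beta(13, 11)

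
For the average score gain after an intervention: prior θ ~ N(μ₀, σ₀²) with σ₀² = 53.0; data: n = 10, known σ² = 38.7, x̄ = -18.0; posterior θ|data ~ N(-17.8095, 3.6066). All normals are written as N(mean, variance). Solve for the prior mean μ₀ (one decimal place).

With known observation variance, the Normal–Normal posterior has precision τ_n = τ₀ + n/σ² and mean μ_n = (τ₀μ₀ + (n/σ²)x̄)/τ_n.
Here τ₀ = 1/53.0 = 0.018868 and τ_data = 10/38.7 = 0.258398, so τ_n = 0.277266.
Rearranging for μ₀: μ₀ = (μ_n·τ_n − τ_data·x̄)/τ₀ = (-17.8095·0.277266 − 0.258398·-18.0) / 0.018868 = -0.286805/0.018868 ≈ -15.2.

μ₀ = -15.2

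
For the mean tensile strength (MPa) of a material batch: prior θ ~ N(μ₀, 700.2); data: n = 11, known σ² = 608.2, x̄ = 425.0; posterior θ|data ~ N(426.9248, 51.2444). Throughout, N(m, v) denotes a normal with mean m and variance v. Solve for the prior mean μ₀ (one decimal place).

μ₀ = 451.3

With known observation variance, the Normal–Normal posterior has precision τ_n = τ₀ + n/σ² and mean μ_n = (τ₀μ₀ + (n/σ²)x̄)/τ_n.
Here τ₀ = 1/700.2 = 0.001428 and τ_data = 11/608.2 = 0.018086, so τ_n = 0.019514.
Rearranging for μ₀: μ₀ = (μ_n·τ_n − τ_data·x̄)/τ₀ = (426.9248·0.019514 − 0.018086·425.0) / 0.001428 = 0.644461/0.001428 ≈ 451.3.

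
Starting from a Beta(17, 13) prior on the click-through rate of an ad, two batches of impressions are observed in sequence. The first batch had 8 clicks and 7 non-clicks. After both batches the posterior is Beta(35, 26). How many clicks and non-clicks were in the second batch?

10 clicks and 6 non-clicks

Sequential conjugate updates are equivalent to a single update on the pooled data, so total successes = posterior α − prior α and total failures = posterior β − prior β.
Total across both batches: 35−17=18 clicks, 26−13=13 non-clicks.
Subtract the first batch: 18−8=10 clicks and 13−7=6 non-clicks.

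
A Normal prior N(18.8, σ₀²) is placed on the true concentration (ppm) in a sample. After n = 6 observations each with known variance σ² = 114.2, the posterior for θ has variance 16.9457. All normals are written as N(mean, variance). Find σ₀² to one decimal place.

σ₀² = 154.5

For the Normal–Normal model with known σ², precisions add: τ_n = τ₀ + n/σ².
So 1/σ₀² = 1/16.9457 − 6/114.2 = 0.059012 − 0.052539 = 0.006473.
Hence σ₀² = 1/0.006473 ≈ 154.5.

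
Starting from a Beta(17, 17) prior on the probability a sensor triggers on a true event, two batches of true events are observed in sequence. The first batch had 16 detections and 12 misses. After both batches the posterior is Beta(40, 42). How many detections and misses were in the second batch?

Because Beta–binomial updating is additive in the counts, the combined data contributed (α_post−α_prior, β_post−β_prior) successes and failures.
Total across both batches: 40−17=23 detections, 42−17=25 misses.
Subtract the first batch: 23−16=7 detections and 25−12=13 misses.

7 detections and 13 misses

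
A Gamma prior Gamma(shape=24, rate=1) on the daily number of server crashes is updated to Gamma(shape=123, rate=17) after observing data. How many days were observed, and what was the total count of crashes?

n = 16 days with total 99 crashes

A Gamma(α, β) prior (rate parametrization) on a Poisson rate with n observations summing to S gives posterior Gamma(α+S, β+n).
Matching: Σxᵢ = 123 − 24 = 99 and n = 17 − 1 = 16.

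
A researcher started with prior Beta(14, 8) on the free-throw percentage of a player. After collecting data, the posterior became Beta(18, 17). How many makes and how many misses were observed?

4 makes and 9 misses

A Beta(α, β) prior with s successes and f failures in binomial data gives a Beta(α+s, β+f) posterior.
Match parameters: s=18−14=4, f=17−8=9.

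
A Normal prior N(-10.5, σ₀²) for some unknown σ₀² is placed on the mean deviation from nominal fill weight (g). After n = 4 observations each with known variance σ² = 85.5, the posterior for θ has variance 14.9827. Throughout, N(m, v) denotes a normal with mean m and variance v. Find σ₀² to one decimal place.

Posterior precision equals prior precision plus data precision: 1/σ_n² = 1/σ₀² + n/σ².
So 1/σ₀² = 1/14.9827 − 4/85.5 = 0.066744 − 0.046784 = 0.019960.
Hence σ₀² = 1/0.019960 ≈ 50.1.

σ₀² = 50.1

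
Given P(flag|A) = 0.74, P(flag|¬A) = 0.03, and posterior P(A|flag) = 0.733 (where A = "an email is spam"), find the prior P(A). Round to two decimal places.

Bayes' rule in odds form gives O(A|E) = O(A)·[P(E|A)/P(E|¬A)], hence O(A) = O(A|E)/LR.
Posterior odds = 0.733/(1−0.733) = 2.7453. LR = 0.74/0.03 = 24.6667.
Prior odds = 2.7453/24.6667 = 0.1113, so P(A) = 0.1113/(1+0.1113) ≈ 0.10.

P(A) = 0.10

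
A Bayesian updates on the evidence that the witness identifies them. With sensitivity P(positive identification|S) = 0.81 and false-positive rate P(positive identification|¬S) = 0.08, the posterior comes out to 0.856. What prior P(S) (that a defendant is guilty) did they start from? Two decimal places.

P(S) = 0.37

In odds form, posterior odds = prior odds × likelihood ratio, so prior odds = posterior odds ÷ LR.
Posterior odds = 0.856/(1−0.856) = 5.9444. LR = 0.81/0.08 = 10.1250.
Prior odds = 5.9444/10.1250 = 0.5871, so P(S) = 0.5871/(1+0.5871) ≈ 0.37.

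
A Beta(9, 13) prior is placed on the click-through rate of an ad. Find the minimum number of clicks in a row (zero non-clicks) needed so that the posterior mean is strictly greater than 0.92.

After k clicks and 0 non-clicks the posterior is Beta(9+k, 13), with mean (9+k)/(9+13+k).
Set (9+k)/(22+k) > 0.92 and solve: k > (0.92·22 − 9)/(1 − 0.92) = 140.500.
The smallest integer exceeding 140.500 is 141, and checking k=141: (150)/(163) = 0.9202 > 0.92.

k = 141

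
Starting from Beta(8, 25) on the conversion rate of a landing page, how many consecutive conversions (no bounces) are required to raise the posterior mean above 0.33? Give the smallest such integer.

k = 5

After k conversions and 0 bounces the posterior is Beta(8+k, 25), with mean (8+k)/(8+25+k).
Set (8+k)/(33+k) > 0.33 and solve: k > (0.33·33 − 8)/(1 − 0.33) = 4.313.
The smallest integer exceeding 4.313 is 5, and checking k=5: (13)/(38) = 0.3421 > 0.33.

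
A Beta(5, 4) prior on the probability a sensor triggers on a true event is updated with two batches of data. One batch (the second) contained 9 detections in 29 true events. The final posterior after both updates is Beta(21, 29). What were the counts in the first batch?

7 detections and 5 misses

Because Beta–binomial updating is additive in the counts, the combined data contributed (α_post−α_prior, β_post−β_prior) successes and failures.
Total across both batches: 21−5=16 detections, 29−4=25 misses.
Subtract the second batch: 16−9=7 detections and 25−20=5 misses.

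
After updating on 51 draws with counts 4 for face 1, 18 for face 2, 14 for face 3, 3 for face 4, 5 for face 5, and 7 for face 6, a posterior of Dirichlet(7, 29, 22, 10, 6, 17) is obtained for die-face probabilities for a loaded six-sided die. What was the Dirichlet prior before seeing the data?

For a Dirichlet(α) prior with multinomial counts c, the posterior is Dirichlet(α + c) componentwise.
Subtract each count from the matching posterior parameter: 7−4=3, 29−18=11, 22−14=8, 10−3=7, 6−5=1, 17−7=10.

Dirichlet(3, 11, 8, 7, 1, 10)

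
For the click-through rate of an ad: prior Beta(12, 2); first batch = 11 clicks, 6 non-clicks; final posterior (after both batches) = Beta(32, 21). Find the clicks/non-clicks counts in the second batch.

Sequential conjugate updates are equivalent to a single update on the pooled data, so total successes = posterior α − prior α and total failures = posterior β − prior β.
Total across both batches: 32−12=20 clicks, 21−2=19 non-clicks.
Subtract the first batch: 20−11=9 clicks and 19−6=13 non-clicks.

9 clicks and 13 non-clicks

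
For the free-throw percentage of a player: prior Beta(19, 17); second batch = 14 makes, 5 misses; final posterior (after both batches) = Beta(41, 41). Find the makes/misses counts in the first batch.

Because Beta–binomial updating is additive in the counts, the combined data contributed (α_post−α_prior, β_post−β_prior) successes and failures.
Total across both batches: 41−19=22 makes, 41−17=24 misses.
Subtract the second batch: 22−14=8 makes and 24−5=19 misses.

8 makes and 19 misses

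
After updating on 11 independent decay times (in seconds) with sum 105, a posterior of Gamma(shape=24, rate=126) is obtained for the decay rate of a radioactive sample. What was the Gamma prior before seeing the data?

For an exponential likelihood with a Gamma(α, β) prior on the rate, n observations with total T give posterior Gamma(α+n, β+T).
So α = 24 − 11 = 13 and β = 126 − 105 = 21.

Gamma(shape=13, rate=21)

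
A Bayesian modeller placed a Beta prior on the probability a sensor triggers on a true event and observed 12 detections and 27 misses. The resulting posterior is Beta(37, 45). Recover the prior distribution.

A Beta(a, b) prior with s successes and f failures in binomial data gives a Beta(a+s, b+f) posterior.
So a = 37 − 12 = 25 and b = 45 − 27 = 18.

Beta(25, 18)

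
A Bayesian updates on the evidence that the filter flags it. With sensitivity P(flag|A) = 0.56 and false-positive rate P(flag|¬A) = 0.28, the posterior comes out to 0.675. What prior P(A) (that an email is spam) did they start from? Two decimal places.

In odds form, posterior odds = prior odds × likelihood ratio, so prior odds = posterior odds ÷ LR.
Posterior odds = 0.675/(1−0.675) = 2.0769. LR = 0.56/0.28 = 2.0000.
Prior odds = 2.0769/2.0000 = 1.0385, so P(A) = 1.0385/(1+1.0385) ≈ 0.51.

P(A) = 0.51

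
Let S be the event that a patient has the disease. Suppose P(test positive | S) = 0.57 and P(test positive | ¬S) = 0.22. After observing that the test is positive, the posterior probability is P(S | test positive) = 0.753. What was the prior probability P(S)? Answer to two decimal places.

P(S) = 0.54

In odds form, posterior odds = prior odds × likelihood ratio, so prior odds = posterior odds ÷ LR.
Posterior odds = 0.753/(1−0.753) = 3.0486. LR = 0.57/0.22 = 2.5909.
Prior odds = 3.0486/2.5909 = 1.1767, so P(S) = 1.1767/(1+1.1767) ≈ 0.54.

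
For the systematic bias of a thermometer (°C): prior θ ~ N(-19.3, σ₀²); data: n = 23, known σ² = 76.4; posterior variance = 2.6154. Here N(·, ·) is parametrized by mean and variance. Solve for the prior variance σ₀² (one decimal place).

For the Normal–Normal model with known σ², precisions add: τ_n = τ₀ + n/σ².
So 1/σ₀² = 1/2.6154 − 23/76.4 = 0.382351 − 0.301047 = 0.081304.
Hence σ₀² = 1/0.081304 ≈ 12.3.

σ₀² = 12.3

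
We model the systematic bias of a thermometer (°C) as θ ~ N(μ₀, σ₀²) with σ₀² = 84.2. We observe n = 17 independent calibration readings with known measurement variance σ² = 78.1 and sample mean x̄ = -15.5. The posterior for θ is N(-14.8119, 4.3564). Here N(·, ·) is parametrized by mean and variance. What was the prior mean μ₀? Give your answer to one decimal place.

μ₀ = -2.2

The posterior mean is a precision-weighted average: μ_n = (τ₀μ₀ + τ_data·x̄)/(τ₀+τ_data), with τ₀=1/σ₀² and τ_data=n/σ².
Here τ₀ = 1/84.2 = 0.011876 and τ_data = 17/78.1 = 0.217670, so τ_n = 0.229546.
Rearranging for μ₀: μ₀ = (μ_n·τ_n − τ_data·x̄)/τ₀ = (-14.8119·0.229546 − 0.217670·-15.5) / 0.011876 = -0.026127/0.011876 ≈ -2.2.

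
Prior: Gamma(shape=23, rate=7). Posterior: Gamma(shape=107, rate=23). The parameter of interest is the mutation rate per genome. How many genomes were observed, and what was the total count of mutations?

n = 16 genomes with total 84 mutations

A Gamma(α, β) prior (rate parametrization) on a Poisson rate with n observations summing to S gives posterior Gamma(α+S, β+n).
Matching: Σxᵢ = 107 − 23 = 84 and n = 23 − 7 = 16.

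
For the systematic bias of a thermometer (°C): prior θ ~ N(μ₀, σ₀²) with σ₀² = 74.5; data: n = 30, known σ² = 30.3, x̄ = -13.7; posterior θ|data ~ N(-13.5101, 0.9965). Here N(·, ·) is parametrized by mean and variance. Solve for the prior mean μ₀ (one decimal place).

With known observation variance, the Normal–Normal posterior has precision τ_n = τ₀ + n/σ² and mean μ_n = (τ₀μ₀ + (n/σ²)x̄)/τ_n.
Here τ₀ = 1/74.5 = 0.013423 and τ_data = 30/30.3 = 0.990099, so τ_n = 1.003522.
Rearranging for μ₀: μ₀ = (μ_n·τ_n − τ_data·x̄)/τ₀ = (-13.5101·1.003522 − 0.990099·-13.7) / 0.013423 = 0.006674/0.013423 ≈ 0.5.

μ₀ = 0.5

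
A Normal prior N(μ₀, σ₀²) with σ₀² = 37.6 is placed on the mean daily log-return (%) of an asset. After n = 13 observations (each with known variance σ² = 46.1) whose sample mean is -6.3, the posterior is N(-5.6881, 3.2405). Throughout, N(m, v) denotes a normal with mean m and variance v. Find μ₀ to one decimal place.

μ₀ = 0.8

With known observation variance, the Normal–Normal posterior has precision τ_n = τ₀ + n/σ² and mean μ_n = (τ₀μ₀ + (n/σ²)x̄)/τ_n.
Here τ₀ = 1/37.6 = 0.026596 and τ_data = 13/46.1 = 0.281996, so τ_n = 0.308592.
Rearranging for μ₀: μ₀ = (μ_n·τ_n − τ_data·x̄)/τ₀ = (-5.6881·0.308592 − 0.281996·-6.3) / 0.026596 = 0.021273/0.026596 ≈ 0.8.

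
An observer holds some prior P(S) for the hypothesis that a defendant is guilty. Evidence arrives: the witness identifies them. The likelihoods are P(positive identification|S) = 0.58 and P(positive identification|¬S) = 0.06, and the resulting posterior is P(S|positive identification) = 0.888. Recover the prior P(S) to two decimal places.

In odds form, posterior odds = prior odds × likelihood ratio, so prior odds = posterior odds ÷ LR.
Posterior odds = 0.888/(1−0.888) = 7.9286. LR = 0.58/0.06 = 9.6667.
Prior odds = 7.9286/9.6667 = 0.8202, so P(S) = 0.8202/(1+0.8202) ≈ 0.45.

P(S) = 0.45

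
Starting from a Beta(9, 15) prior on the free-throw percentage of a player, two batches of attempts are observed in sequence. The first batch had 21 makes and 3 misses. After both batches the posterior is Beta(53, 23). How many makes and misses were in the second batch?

23 makes and 5 misses

Because Beta–binomial updating is additive in the counts, the combined data contributed (α_post−α_prior, β_post−β_prior) successes and failures.
Total across both batches: 53−9=44 makes, 23−15=8 misses.
Subtract the first batch: 44−21=23 makes and 8−3=5 misses.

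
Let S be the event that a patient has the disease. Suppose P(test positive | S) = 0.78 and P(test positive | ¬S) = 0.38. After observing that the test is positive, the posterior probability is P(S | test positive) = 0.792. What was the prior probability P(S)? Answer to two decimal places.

In odds form, posterior odds = prior odds × likelihood ratio, so prior odds = posterior odds ÷ LR.
Posterior odds = 0.792/(1−0.792) = 3.8077. LR = 0.78/0.38 = 2.0526.
Prior odds = 3.8077/2.0526 = 1.8551, so P(S) = 1.8551/(1+1.8551) ≈ 0.65.

P(S) = 0.65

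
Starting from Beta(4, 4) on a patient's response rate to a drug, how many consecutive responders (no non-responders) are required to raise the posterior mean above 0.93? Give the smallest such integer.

k = 50

After k responders and 0 non-responders the posterior is Beta(4+k, 4), with mean (4+k)/(4+4+k).
Set (4+k)/(8+k) > 0.93 and solve: k > (0.93·8 − 4)/(1 − 0.93) = 49.143.
The smallest integer exceeding 49.143 is 50, and checking k=50: (54)/(58) = 0.9310 > 0.93.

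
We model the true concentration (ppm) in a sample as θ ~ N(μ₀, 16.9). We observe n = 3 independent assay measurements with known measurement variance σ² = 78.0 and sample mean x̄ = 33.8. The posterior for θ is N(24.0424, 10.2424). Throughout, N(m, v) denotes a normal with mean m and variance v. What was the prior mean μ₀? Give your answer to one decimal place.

μ₀ = 17.7

The posterior mean is a precision-weighted average: μ_n = (τ₀μ₀ + τ_data·x̄)/(τ₀+τ_data), with τ₀=1/σ₀² and τ_data=n/σ².
Here τ₀ = 1/16.9 = 0.059172 and τ_data = 3/78.0 = 0.038462, so τ_n = 0.097634.
Rearranging for μ₀: μ₀ = (μ_n·τ_n − τ_data·x̄)/τ₀ = (24.0424·0.097634 − 0.038462·33.8) / 0.059172 = 1.047340/0.059172 ≈ 17.7.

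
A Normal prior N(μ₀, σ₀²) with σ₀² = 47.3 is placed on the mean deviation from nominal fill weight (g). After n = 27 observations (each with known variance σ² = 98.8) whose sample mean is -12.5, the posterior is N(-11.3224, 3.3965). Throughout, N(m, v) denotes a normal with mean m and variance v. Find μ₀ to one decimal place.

μ₀ = 3.9

With known observation variance, the Normal–Normal posterior has precision τ_n = τ₀ + n/σ² and mean μ_n = (τ₀μ₀ + (n/σ²)x̄)/τ_n.
Here τ₀ = 1/47.3 = 0.021142 and τ_data = 27/98.8 = 0.273279, so τ_n = 0.294421.
Rearranging for μ₀: μ₀ = (μ_n·τ_n − τ_data·x̄)/τ₀ = (-11.3224·0.294421 − 0.273279·-12.5) / 0.021142 = 0.082435/0.021142 ≈ 3.9.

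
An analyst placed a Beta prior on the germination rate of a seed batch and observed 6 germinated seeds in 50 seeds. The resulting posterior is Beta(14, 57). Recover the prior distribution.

Beta(8, 13)

Under Beta–binomial conjugacy the posterior parameters are (a+s, b+f).
So a = 14 − 6 = 8 and b = 57 − 44 = 13.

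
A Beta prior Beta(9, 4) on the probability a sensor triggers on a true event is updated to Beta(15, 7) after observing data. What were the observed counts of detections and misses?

A Beta(a, b) prior with s successes and f failures in binomial data gives a Beta(a+s, b+f) posterior.
Match parameters: s=15−9=6, f=7−4=3.

6 detections and 3 misses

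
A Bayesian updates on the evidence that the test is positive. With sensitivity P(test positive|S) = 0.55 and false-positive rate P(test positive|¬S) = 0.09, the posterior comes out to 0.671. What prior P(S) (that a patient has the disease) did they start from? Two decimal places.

P(S) = 0.25

Bayes' rule in odds form gives O(S|E) = O(S)·[P(E|S)/P(E|¬S)], hence O(S) = O(S|E)/LR.
Posterior odds = 0.671/(1−0.671) = 2.0395. LR = 0.55/0.09 = 6.1111.
Prior odds = 2.0395/6.1111 = 0.3337, so P(S) = 0.3337/(1+0.3337) ≈ 0.25.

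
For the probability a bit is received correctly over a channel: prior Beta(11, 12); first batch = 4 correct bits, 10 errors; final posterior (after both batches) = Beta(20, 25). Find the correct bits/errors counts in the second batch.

Because Beta–binomial updating is additive in the counts, the combined data contributed (α_post−α_prior, β_post−β_prior) successes and failures.
Total across both batches: 20−11=9 correct bits, 25−12=13 errors.
Subtract the first batch: 9−4=5 correct bits and 13−10=3 errors.

5 correct bits and 3 errors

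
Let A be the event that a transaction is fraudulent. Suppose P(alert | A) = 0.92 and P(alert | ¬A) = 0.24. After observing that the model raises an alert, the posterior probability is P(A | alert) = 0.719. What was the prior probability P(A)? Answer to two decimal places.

P(A) = 0.40

In odds form, posterior odds = prior odds × likelihood ratio, so prior odds = posterior odds ÷ LR.
Posterior odds = 0.719/(1−0.719) = 2.5587. LR = 0.92/0.24 = 3.8333.
Prior odds = 2.5587/3.8333 = 0.6675, so P(A) = 0.6675/(1+0.6675) ≈ 0.40.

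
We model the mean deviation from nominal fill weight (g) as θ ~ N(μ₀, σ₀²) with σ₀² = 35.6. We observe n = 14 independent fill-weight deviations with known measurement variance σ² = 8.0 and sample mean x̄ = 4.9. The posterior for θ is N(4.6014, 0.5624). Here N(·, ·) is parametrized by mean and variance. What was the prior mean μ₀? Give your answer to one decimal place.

With known observation variance, the Normal–Normal posterior has precision τ_n = τ₀ + n/σ² and mean μ_n = (τ₀μ₀ + (n/σ²)x̄)/τ_n.
Here τ₀ = 1/35.6 = 0.028090 and τ_data = 14/8.0 = 1.750000, so τ_n = 1.778090.
Rearranging for μ₀: μ₀ = (μ_n·τ_n − τ_data·x̄)/τ₀ = (4.6014·1.778090 − 1.750000·4.9) / 0.028090 = -0.393297/0.028090 ≈ -14.0.

μ₀ = -14.0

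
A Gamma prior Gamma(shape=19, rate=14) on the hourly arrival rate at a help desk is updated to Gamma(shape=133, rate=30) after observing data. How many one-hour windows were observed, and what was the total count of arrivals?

Gamma–Poisson conjugacy: posterior shape = α + Σxᵢ, posterior rate = β + n.
Matching: Σxᵢ = 133 − 19 = 114 and n = 30 − 14 = 16.

n = 16 one-hour windows with total 114 arrivals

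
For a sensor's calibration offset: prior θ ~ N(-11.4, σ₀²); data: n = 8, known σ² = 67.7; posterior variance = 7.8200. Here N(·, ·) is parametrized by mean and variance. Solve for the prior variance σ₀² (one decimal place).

Posterior precision equals prior precision plus data precision: 1/σ_n² = 1/σ₀² + n/σ².
So 1/σ₀² = 1/7.8200 − 8/67.7 = 0.127877 − 0.118168 = 0.009709.
Hence σ₀² = 1/0.009709 ≈ 103.0.

σ₀² = 103.0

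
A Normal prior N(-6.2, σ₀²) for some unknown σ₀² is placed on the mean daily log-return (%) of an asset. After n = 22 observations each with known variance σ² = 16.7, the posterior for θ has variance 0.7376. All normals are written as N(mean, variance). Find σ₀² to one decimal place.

For the Normal–Normal model with known σ², precisions add: τ_n = τ₀ + n/σ².
So 1/σ₀² = 1/0.7376 − 22/16.7 = 1.355748 − 1.317365 = 0.038383.
Hence σ₀² = 1/0.038383 ≈ 26.1.

σ₀² = 26.1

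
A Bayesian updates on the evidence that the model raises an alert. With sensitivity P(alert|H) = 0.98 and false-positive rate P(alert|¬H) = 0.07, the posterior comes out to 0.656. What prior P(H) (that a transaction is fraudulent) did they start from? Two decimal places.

In odds form, posterior odds = prior odds × likelihood ratio, so prior odds = posterior odds ÷ LR.
Posterior odds = 0.656/(1−0.656) = 1.9070. LR = 0.98/0.07 = 14.0000.
Prior odds = 1.9070/14.0000 = 0.1362, so P(H) = 0.1362/(1+0.1362) ≈ 0.12.

P(H) = 0.12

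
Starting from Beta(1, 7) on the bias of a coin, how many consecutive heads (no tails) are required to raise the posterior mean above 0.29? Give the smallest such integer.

After k heads and 0 tails the posterior is Beta(1+k, 7), with mean (1+k)/(1+7+k).
Set (1+k)/(8+k) > 0.29 and solve: k > (0.29·8 − 1)/(1 − 0.29) = 1.859.
The smallest integer exceeding 1.859 is 2, and checking k=2: (3)/(10) = 0.3000 > 0.29.

k = 2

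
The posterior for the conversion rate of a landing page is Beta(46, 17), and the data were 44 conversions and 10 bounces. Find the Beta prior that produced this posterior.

Beta is conjugate to the binomial likelihood: posterior = Beta(α+s, β+f).
So α = 46 − 44 = 2 and β = 17 − 10 = 7.

Beta(2, 7)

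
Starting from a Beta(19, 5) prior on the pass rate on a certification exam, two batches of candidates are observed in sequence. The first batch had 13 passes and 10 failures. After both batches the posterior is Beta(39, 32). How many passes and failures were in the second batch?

7 passes and 17 failures

Sequential conjugate updates are equivalent to a single update on the pooled data, so total successes = posterior α − prior α and total failures = posterior β − prior β.
Total across both batches: 39−19=20 passes, 32−5=27 failures.
Subtract the first batch: 20−13=7 passes and 27−10=17 failures.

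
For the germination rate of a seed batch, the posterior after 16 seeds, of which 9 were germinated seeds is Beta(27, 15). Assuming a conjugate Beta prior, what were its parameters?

Under Beta–binomial conjugacy the posterior parameters are (a+s, b+f).
Subtract the data counts: 27−9=18, 15−7=8.

Beta(18, 8)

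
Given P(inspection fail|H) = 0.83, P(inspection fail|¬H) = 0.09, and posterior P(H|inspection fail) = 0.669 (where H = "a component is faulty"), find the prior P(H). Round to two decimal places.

In odds form, posterior odds = prior odds × likelihood ratio, so prior odds = posterior odds ÷ LR.
Posterior odds = 0.669/(1−0.669) = 2.0211. LR = 0.83/0.09 = 9.2222.
Prior odds = 2.0211/9.2222 = 0.2192, so P(H) = 0.2192/(1+0.2192) ≈ 0.18.

P(H) = 0.18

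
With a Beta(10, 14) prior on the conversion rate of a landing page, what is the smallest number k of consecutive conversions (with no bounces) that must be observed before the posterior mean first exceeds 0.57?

k = 9

After k conversions and 0 bounces the posterior is Beta(10+k, 14), with mean (10+k)/(10+14+k).
Set (10+k)/(24+k) > 0.57 and solve: k > (0.57·24 − 10)/(1 − 0.57) = 8.558.
The smallest integer exceeding 8.558 is 9.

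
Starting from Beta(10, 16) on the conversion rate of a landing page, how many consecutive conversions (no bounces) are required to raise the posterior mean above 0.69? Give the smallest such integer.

k = 26

After k conversions and 0 bounces the posterior is Beta(10+k, 16), with mean (10+k)/(10+16+k).
Set (10+k)/(26+k) > 0.69 and solve: k > (0.69·26 − 10)/(1 − 0.69) = 25.613.
The smallest integer exceeding 25.613 is 26.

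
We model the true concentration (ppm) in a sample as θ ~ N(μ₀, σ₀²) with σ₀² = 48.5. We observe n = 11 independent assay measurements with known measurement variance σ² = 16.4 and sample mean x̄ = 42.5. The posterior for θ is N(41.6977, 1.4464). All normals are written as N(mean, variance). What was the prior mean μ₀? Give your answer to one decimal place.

μ₀ = 15.6

With known observation variance, the Normal–Normal posterior has precision τ_n = τ₀ + n/σ² and mean μ_n = (τ₀μ₀ + (n/σ²)x̄)/τ_n.
Here τ₀ = 1/48.5 = 0.020619 and τ_data = 11/16.4 = 0.670732, so τ_n = 0.691351.
Rearranging for μ₀: μ₀ = (μ_n·τ_n − τ_data·x̄)/τ₀ = (41.6977·0.691351 − 0.670732·42.5) / 0.020619 = 0.321637/0.020619 ≈ 15.6.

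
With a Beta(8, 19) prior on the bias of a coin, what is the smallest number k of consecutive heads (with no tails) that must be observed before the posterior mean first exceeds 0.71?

After k heads and 0 tails the posterior is Beta(8+k, 19), with mean (8+k)/(8+19+k).
Set (8+k)/(27+k) > 0.71 and solve: k > (0.71·27 − 8)/(1 − 0.71) = 38.517.
The smallest integer exceeding 38.517 is 39, and checking k=39: (47)/(66) = 0.7121 > 0.71.

k = 39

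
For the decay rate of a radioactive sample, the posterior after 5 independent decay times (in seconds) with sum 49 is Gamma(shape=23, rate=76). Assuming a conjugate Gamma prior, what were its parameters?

Gamma–exponential conjugacy: posterior shape = α + n, posterior rate = β + Σtᵢ.
So α = 23 − 5 = 18 and β = 76 − 49 = 27.

Gamma(shape=18, rate=27)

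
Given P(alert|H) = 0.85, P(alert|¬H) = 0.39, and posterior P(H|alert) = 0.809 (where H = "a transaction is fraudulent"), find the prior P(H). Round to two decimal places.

P(H) = 0.66

In odds form, posterior odds = prior odds × likelihood ratio, so prior odds = posterior odds ÷ LR.
Posterior odds = 0.809/(1−0.809) = 4.2356. LR = 0.85/0.39 = 2.1795.
Prior odds = 4.2356/2.1795 = 1.9434, so P(H) = 1.9434/(1+1.9434) ≈ 0.66.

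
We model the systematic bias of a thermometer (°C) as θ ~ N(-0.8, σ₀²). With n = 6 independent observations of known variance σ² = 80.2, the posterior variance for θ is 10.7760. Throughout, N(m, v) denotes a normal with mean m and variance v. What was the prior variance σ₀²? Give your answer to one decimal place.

For the Normal–Normal model with known σ², precisions add: τ_n = τ₀ + n/σ².
So 1/σ₀² = 1/10.7760 − 6/80.2 = 0.092799 − 0.074813 = 0.017986.
Hence σ₀² = 1/0.017986 ≈ 55.6.

σ₀² = 55.6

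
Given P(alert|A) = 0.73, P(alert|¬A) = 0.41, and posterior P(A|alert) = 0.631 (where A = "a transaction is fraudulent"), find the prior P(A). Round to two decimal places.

Bayes' rule in odds form gives O(A|E) = O(A)·[P(E|A)/P(E|¬A)], hence O(A) = O(A|E)/LR.
Posterior odds = 0.631/(1−0.631) = 1.7100. LR = 0.73/0.41 = 1.7805.
Prior odds = 1.7100/1.7805 = 0.9604, so P(A) = 0.9604/(1+0.9604) ≈ 0.49.

P(A) = 0.49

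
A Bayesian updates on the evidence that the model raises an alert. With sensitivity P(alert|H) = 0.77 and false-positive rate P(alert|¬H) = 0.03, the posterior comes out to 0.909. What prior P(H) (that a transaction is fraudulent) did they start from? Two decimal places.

In odds form, posterior odds = prior odds × likelihood ratio, so prior odds = posterior odds ÷ LR.
Posterior odds = 0.909/(1−0.909) = 9.9890. LR = 0.77/0.03 = 25.6667.
Prior odds = 9.9890/25.6667 = 0.3892, so P(H) = 0.3892/(1+0.3892) ≈ 0.28.

P(H) = 0.28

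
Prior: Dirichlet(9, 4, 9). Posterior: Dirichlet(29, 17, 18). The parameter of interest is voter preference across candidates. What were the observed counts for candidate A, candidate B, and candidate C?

counts (20, 13, 9)

For a Dirichlet(α) prior with multinomial counts c, the posterior is Dirichlet(α + c) componentwise.
Counts are posterior − prior componentwise: 29−9=20, 17−4=13, 18−9=9.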